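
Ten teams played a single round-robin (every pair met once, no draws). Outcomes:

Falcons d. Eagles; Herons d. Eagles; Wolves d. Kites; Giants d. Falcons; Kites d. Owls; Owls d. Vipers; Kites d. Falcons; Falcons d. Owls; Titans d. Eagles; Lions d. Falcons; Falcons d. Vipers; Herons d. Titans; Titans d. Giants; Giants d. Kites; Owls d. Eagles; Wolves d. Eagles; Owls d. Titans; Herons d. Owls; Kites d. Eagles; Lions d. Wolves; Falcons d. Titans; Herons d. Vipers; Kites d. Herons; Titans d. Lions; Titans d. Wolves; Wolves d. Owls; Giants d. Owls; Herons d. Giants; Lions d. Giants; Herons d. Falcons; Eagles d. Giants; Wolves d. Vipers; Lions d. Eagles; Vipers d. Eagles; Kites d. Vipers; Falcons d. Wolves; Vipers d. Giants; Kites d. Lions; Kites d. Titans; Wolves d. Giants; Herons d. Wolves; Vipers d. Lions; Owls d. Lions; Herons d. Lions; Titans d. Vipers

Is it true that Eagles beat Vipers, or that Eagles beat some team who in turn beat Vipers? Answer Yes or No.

Eagles did not beat Vipers directly.
Eagles beat Giants, but each of them lost to Vipers. No two-step path.

No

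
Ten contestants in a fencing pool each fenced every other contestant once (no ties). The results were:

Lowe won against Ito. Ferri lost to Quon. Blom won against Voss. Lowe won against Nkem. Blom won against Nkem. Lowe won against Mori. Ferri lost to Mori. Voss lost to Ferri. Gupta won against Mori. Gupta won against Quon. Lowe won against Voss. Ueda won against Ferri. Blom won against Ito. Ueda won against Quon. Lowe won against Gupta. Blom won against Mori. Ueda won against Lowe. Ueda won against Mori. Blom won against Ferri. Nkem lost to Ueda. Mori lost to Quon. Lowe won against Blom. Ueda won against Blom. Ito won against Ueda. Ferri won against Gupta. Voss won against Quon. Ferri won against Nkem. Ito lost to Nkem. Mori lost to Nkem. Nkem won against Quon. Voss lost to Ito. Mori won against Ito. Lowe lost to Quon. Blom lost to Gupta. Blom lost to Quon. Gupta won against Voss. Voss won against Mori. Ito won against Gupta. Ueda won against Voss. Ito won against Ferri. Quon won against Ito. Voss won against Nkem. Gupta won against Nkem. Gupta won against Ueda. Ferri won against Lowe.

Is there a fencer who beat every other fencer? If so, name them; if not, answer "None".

None

Highest win total is Ueda with 7 (out of 9 possible).
Ueda lost to Ito, Gupta, so no fencer went undefeated.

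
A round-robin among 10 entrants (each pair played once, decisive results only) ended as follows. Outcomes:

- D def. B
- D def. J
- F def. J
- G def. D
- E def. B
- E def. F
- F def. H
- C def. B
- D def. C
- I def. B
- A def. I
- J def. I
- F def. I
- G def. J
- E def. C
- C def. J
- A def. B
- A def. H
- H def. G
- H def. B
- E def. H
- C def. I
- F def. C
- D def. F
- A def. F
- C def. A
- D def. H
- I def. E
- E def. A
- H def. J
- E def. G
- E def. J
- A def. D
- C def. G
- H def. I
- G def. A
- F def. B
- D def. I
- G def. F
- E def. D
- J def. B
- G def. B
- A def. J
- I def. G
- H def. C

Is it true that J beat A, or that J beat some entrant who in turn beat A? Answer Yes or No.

No

J did not beat A directly.
J beat B, I, but each of them lost to A. No two-step path.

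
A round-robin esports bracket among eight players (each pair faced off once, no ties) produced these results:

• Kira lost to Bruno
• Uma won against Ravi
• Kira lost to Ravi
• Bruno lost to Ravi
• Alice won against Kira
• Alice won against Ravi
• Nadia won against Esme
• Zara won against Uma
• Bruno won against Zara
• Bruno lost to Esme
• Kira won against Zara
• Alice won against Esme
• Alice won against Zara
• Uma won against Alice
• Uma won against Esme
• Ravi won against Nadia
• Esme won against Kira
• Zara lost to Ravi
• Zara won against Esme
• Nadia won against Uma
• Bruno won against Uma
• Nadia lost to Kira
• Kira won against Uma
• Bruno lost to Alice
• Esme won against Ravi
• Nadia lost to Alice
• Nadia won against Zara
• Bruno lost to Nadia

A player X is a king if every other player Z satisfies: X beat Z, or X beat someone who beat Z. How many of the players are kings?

5

Uma reaches everyone (king).
Kira reaches everyone (king).
Alice reaches everyone (king).
Ravi cannot reach Alice in two steps.
Zara cannot reach Nadia in two steps.
Bruno reaches everyone (king).
Nadia reaches everyone (king).
Esme cannot reach Alice in two steps.
Kings: Uma, Kira, Alice, Bruno, Nadia — 5.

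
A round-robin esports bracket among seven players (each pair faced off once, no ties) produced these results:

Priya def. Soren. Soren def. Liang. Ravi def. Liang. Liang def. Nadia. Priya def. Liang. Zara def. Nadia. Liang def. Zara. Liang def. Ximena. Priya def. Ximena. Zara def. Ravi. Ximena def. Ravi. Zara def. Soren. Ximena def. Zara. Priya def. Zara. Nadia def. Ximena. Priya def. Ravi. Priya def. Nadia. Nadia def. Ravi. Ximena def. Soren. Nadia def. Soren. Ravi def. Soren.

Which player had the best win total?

Win totals: Liang 3, Soren 1, Ximena 3, Nadia 3, Priya 6, Ravi 2, Zara 3.
Priya leads with 6 wins (next highest: 3).

Priya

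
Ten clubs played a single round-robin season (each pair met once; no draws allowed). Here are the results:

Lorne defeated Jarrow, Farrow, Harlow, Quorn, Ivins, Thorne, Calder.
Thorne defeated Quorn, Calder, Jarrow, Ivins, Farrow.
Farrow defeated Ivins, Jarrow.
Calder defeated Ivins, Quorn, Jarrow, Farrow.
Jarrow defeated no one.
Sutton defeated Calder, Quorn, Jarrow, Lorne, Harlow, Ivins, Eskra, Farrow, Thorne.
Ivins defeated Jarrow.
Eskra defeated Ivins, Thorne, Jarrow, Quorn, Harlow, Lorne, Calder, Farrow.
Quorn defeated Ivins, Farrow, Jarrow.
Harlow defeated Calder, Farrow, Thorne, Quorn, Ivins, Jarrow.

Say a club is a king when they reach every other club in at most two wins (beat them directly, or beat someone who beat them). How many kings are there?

Eskra cannot reach Sutton in two steps.
Jarrow cannot reach Eskra, Farrow, Lorne, Quorn, Calder, Sutton, Ivins, Thorne, Harlow in two steps.
Farrow cannot reach Eskra, Lorne, Quorn, Calder, Sutton, Thorne, Harlow in two steps.
Lorne cannot reach Eskra, Sutton in two steps.
Quorn cannot reach Eskra, Lorne, Calder, Sutton, Thorne, Harlow in two steps.
Calder cannot reach Eskra, Lorne, Sutton, Thorne, Harlow in two steps.
Sutton reaches everyone (king).
Ivins cannot reach Eskra, Farrow, Lorne, Quorn, Calder, Sutton, Thorne, Harlow in two steps.
Thorne cannot reach Eskra, Lorne, Sutton, Harlow in two steps.
Harlow cannot reach Eskra, Lorne, Sutton in two steps.
Kings: Sutton — 1.

1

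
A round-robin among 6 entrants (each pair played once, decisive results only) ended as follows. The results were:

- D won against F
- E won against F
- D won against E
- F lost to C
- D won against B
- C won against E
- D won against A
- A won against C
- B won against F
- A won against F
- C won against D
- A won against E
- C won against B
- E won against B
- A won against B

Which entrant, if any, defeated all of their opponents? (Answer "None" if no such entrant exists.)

None

Highest win total is D with 4 (out of 5 possible).
D lost to C, so no entrant went undefeated.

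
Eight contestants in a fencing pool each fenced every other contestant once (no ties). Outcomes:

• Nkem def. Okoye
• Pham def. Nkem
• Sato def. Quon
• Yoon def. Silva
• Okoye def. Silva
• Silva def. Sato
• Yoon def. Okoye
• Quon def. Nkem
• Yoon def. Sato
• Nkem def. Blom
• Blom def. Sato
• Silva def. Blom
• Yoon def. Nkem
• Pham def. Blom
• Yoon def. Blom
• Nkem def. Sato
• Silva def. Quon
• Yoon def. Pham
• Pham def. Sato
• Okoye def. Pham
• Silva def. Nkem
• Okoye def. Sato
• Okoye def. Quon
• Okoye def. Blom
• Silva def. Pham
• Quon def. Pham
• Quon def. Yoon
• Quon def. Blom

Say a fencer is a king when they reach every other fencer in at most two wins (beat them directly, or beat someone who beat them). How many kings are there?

Nkem cannot reach Yoon in two steps.
Blom cannot reach Nkem, Pham, Yoon, Silva, Okoye in two steps.
Pham cannot reach Yoon, Silva in two steps.
Sato cannot reach Silva, Okoye in two steps.
Yoon reaches everyone (king).
Silva reaches everyone (king).
Quon reaches everyone (king).
Okoye reaches everyone (king).
Kings: Yoon, Silva, Quon, Okoye — 4.

4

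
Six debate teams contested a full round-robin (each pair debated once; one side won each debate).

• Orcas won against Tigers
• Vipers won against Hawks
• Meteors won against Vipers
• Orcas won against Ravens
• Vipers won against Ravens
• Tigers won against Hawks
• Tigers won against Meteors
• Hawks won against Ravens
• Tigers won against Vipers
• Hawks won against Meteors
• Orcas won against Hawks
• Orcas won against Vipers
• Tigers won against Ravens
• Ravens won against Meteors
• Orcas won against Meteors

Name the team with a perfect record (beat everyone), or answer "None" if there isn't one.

Orcas

Orcas has 5 wins out of 5 opponents — a perfect record.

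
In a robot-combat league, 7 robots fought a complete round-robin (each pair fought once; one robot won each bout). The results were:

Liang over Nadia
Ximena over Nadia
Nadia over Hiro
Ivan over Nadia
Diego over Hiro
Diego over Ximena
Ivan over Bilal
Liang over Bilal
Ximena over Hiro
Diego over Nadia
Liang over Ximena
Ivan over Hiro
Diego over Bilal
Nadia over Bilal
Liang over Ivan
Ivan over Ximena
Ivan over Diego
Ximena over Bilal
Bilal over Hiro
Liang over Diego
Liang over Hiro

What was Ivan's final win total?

5

Ivan's results: beat Hiro, Diego, Nadia, Ximena, Bilal; lost to Liang.
That is 5 wins.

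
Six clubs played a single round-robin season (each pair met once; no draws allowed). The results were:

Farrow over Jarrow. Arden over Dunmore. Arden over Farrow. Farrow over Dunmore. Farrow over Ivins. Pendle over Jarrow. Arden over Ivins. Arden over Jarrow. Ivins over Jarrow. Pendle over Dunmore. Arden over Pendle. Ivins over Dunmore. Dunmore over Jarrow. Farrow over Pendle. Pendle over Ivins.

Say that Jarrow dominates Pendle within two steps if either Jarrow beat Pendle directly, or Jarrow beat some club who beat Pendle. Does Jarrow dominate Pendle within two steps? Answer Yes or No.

No

Jarrow did not beat Pendle directly.
Jarrow beat no one, so there is no intermediate club.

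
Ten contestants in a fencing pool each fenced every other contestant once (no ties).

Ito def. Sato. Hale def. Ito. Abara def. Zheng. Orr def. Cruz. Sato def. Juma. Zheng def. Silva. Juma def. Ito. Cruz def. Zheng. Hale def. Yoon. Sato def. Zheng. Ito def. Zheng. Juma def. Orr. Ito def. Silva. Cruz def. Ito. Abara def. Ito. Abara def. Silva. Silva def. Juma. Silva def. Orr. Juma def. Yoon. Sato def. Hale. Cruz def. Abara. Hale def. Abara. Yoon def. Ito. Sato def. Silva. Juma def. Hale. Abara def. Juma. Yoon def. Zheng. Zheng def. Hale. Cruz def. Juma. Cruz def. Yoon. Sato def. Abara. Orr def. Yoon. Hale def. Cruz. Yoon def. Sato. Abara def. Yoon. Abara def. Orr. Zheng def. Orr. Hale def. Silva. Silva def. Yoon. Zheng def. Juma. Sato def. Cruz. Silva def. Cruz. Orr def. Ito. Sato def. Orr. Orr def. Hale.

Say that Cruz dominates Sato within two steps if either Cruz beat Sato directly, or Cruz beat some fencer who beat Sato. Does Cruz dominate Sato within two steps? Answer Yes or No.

Cruz did not beat Sato directly.
Cruz beat Zheng, Abara, Juma, Ito, Yoon. Of those, Ito beat Sato.

Yes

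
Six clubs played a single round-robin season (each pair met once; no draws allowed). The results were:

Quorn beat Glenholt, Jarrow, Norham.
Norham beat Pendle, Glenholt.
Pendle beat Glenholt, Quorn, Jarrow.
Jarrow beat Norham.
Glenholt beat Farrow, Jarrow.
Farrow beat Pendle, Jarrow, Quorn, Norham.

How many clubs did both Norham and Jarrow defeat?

Norham beat: Pendle, Glenholt.
Jarrow beat: Norham.
No one was beaten by both.

0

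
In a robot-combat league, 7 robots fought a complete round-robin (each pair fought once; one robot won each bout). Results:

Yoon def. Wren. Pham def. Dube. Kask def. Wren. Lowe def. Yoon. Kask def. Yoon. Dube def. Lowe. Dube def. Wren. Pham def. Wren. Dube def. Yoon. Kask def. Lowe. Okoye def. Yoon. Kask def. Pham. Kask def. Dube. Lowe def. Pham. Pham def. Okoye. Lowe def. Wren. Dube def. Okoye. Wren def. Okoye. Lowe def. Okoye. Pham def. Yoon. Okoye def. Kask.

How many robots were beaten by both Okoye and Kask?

1

Okoye beat: Yoon, Kask.
Kask beat: Pham, Yoon, Lowe, Wren, Dube.
Both beat: Yoon — 1.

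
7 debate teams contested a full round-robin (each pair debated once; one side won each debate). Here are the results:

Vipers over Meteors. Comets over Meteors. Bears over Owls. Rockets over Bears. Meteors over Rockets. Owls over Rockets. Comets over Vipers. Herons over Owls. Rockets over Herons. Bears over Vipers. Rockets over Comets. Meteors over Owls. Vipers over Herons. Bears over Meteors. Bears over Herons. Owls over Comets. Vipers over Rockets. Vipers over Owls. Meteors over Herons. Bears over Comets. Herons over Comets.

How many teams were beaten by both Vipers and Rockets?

Vipers beat: Owls, Meteors, Herons, Rockets.
Rockets beat: Bears, Herons, Comets.
Both beat: Herons — 1.

1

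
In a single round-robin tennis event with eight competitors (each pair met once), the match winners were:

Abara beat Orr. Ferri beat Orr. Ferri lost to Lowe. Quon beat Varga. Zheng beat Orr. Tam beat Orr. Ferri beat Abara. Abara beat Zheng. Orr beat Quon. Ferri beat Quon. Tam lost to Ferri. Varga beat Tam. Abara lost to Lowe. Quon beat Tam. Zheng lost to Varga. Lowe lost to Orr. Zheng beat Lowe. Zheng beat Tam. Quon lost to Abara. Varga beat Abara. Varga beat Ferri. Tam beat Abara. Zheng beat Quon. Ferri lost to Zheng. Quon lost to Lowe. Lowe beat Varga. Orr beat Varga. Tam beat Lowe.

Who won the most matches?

Zheng

Win totals: Zheng 5, Quon 2, Tam 3, Varga 4, Ferri 4, Lowe 4, Orr 3, Abara 3.
Zheng leads with 5 wins (next highest: 4).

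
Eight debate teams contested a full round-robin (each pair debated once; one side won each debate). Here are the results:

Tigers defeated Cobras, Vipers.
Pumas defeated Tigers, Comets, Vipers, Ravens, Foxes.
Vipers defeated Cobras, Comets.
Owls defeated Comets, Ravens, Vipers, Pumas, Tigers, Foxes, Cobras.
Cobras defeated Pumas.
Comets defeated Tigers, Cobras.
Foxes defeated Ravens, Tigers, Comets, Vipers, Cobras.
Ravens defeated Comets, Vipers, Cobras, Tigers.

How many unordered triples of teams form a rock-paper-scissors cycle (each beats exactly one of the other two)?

6

Win totals: Pumas 5, Vipers 2, Tigers 2, Cobras 1, Owls 7, Comets 2, Foxes 5, Ravens 4.
A team with w wins dominates both others in C(w,2) triples; summing gives 10 + 1 + 1 + 0 + 21 + 1 + 10 + 6 = 50 transitive triples.
Total triples C(8,3) = 56, so cyclic triples = 56 − 50 = 6.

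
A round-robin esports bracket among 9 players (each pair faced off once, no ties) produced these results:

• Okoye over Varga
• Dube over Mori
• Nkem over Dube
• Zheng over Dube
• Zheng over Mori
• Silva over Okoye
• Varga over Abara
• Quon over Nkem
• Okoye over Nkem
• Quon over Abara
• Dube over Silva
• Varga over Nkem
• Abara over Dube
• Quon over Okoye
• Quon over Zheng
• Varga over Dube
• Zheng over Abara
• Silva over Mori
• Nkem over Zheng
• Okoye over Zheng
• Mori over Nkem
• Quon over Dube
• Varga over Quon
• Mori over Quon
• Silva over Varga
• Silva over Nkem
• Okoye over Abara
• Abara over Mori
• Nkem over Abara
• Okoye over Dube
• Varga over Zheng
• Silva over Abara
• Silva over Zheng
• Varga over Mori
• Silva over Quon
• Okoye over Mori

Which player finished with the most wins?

Win totals: Mori 2, Nkem 3, Silva 7, Varga 6, Quon 5, Abara 2, Zheng 3, Okoye 6, Dube 2.
Silva leads with 7 wins (next highest: 6).

Silva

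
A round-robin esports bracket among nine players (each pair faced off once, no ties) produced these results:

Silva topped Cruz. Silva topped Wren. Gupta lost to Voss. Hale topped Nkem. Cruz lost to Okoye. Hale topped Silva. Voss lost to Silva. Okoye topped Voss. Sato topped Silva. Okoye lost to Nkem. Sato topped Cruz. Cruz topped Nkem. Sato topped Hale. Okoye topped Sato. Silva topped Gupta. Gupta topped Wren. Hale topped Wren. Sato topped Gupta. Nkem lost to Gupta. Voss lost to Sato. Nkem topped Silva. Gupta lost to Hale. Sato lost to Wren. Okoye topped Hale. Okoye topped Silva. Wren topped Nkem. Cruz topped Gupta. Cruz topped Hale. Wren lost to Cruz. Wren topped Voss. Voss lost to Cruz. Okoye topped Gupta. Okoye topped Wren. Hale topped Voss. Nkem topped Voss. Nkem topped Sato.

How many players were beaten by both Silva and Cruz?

Silva beat: Gupta, Voss, Cruz, Wren.
Cruz beat: Gupta, Hale, Voss, Nkem, Wren.
Both beat: Gupta, Voss, Wren — 3.

3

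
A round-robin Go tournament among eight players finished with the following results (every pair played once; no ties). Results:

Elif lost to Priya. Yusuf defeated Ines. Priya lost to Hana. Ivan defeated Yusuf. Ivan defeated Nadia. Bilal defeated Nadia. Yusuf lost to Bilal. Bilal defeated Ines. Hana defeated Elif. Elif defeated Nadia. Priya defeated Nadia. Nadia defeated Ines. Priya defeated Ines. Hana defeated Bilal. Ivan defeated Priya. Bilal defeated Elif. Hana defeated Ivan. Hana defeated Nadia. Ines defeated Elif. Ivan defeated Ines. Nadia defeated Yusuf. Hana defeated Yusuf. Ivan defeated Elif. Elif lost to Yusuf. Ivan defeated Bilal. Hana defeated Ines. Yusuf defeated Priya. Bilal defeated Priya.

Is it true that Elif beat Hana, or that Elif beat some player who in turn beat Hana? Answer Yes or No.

No

Elif did not beat Hana directly.
Elif beat Nadia, but each of them lost to Hana. No two-step path.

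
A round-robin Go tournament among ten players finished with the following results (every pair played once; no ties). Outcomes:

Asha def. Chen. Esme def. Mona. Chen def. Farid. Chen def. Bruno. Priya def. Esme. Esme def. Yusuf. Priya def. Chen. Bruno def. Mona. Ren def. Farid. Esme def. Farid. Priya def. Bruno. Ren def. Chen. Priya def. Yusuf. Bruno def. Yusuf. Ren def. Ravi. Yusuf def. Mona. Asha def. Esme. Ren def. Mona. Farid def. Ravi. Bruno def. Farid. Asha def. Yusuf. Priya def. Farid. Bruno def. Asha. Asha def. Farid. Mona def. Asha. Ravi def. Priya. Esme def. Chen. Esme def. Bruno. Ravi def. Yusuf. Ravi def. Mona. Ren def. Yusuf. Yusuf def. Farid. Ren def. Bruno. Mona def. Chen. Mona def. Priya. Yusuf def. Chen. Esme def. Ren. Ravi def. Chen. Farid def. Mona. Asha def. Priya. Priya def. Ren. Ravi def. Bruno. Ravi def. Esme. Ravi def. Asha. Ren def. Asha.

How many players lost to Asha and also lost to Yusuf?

2

Asha beat: Farid, Esme, Priya, Yusuf, Chen.
Yusuf beat: Mona, Farid, Chen.
Both beat: Farid, Chen — 2.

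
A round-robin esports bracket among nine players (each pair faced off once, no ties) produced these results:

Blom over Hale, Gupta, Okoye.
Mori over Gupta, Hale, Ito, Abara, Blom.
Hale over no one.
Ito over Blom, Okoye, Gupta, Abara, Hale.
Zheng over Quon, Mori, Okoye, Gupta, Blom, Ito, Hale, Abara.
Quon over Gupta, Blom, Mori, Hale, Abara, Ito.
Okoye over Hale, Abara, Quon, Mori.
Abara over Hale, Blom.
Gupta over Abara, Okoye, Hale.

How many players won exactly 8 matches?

Win totals: Zheng 8, Abara 2, Hale 0, Gupta 3, Ito 5, Okoye 4, Mori 5, Blom 3, Quon 6.
Exactly 8: Zheng — 1 player.

1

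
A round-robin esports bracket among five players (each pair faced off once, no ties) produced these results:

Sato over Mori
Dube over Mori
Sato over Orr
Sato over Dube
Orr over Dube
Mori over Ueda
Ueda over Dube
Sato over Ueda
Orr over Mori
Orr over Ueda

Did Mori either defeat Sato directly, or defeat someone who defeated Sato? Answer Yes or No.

Mori did not beat Sato directly.
Mori beat Ueda, but each of them lost to Sato. No two-step path.

No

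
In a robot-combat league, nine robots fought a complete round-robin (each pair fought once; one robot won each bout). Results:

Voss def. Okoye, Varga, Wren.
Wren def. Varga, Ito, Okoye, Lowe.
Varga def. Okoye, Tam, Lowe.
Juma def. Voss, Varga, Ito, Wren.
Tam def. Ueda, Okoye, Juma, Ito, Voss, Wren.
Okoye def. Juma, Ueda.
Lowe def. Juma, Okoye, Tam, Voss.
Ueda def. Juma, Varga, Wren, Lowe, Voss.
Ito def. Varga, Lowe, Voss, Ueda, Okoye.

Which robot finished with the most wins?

Tam

Win totals: Tam 6, Wren 4, Ueda 5, Lowe 4, Varga 3, Ito 5, Okoye 2, Voss 3, Juma 4.
Tam leads with 6 wins (next highest: 5).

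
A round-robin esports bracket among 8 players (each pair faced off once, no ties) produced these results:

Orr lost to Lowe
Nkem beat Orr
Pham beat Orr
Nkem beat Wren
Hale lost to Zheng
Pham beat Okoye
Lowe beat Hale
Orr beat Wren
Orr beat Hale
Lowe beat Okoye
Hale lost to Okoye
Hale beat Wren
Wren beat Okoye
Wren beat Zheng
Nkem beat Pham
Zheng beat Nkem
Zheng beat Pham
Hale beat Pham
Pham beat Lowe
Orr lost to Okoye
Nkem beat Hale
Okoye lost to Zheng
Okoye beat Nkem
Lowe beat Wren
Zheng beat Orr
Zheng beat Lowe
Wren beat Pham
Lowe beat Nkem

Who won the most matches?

Zheng

Win totals: Orr 2, Wren 3, Nkem 4, Hale 2, Pham 3, Lowe 5, Okoye 3, Zheng 6.
Zheng leads with 6 wins (next highest: 5).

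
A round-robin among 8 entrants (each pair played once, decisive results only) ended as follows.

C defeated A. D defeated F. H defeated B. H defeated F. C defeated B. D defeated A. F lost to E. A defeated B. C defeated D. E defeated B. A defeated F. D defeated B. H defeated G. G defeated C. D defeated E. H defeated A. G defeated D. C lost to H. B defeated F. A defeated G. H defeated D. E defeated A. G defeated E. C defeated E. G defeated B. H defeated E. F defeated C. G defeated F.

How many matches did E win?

E's results: beat A, B, F; lost to C, D, G, H.
That is 3 wins.

3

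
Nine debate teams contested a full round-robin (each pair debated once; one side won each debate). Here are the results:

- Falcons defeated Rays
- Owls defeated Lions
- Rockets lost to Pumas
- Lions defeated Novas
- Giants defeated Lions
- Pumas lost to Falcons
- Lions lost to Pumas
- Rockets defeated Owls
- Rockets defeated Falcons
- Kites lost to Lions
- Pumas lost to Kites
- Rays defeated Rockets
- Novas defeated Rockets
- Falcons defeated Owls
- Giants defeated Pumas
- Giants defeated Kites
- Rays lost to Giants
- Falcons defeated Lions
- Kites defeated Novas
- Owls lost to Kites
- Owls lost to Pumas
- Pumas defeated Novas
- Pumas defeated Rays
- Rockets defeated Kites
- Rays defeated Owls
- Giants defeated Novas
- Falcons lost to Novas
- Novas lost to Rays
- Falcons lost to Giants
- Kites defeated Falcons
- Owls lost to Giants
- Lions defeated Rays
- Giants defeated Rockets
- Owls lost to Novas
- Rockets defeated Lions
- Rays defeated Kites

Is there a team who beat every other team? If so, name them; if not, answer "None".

Giants

Giants has 8 wins out of 8 opponents — a perfect record.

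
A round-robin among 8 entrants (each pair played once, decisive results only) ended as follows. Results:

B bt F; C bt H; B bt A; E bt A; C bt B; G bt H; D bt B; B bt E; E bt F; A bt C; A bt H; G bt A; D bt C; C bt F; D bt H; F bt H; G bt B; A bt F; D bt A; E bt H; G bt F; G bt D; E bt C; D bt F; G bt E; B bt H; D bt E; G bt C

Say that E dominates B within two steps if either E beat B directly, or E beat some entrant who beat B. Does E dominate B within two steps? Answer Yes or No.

Yes

E did not beat B directly.
E beat A, C, F, H. Of those, C beat B.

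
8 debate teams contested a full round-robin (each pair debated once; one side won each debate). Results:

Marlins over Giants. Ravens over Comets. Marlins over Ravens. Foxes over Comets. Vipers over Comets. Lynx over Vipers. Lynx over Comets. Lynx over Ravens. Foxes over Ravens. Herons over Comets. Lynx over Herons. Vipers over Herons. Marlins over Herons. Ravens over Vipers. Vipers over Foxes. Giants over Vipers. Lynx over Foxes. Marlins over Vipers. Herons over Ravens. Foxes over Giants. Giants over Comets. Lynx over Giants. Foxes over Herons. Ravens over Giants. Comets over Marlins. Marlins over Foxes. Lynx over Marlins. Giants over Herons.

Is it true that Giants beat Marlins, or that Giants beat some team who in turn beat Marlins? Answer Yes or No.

Giants did not beat Marlins directly.
Giants beat Comets, Vipers, Herons. Of those, Comets beat Marlins.

Yes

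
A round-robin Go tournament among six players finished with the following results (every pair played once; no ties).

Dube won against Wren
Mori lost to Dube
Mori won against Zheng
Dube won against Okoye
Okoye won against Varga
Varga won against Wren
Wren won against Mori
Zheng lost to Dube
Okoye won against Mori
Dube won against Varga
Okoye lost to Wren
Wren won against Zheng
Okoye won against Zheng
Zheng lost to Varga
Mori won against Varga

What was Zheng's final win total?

0

Zheng's results: beat no one; lost to Wren, Mori, Okoye, Dube, Varga.
That is 0 wins.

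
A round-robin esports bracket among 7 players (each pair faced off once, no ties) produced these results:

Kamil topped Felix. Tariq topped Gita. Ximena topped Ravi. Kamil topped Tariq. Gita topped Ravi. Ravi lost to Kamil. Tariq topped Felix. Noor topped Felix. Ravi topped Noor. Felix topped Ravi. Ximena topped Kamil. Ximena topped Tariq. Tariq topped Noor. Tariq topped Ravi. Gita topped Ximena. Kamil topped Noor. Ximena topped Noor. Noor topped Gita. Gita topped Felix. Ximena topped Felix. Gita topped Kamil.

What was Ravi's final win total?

1

Ravi's results: beat Noor; lost to Kamil, Ximena, Felix, Gita, Tariq.
That is 1 win.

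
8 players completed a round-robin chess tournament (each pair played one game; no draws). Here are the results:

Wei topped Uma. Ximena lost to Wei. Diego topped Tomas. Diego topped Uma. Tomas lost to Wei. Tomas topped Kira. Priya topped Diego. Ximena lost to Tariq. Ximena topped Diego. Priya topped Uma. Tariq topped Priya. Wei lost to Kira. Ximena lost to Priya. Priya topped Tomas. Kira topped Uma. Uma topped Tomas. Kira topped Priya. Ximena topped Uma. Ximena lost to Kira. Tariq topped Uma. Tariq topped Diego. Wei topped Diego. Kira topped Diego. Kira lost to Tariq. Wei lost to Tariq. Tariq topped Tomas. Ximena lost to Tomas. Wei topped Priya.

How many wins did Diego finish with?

2

Diego's results: beat Uma, Tomas; lost to Kira, Priya, Tariq, Wei, Ximena.
That is 2 wins.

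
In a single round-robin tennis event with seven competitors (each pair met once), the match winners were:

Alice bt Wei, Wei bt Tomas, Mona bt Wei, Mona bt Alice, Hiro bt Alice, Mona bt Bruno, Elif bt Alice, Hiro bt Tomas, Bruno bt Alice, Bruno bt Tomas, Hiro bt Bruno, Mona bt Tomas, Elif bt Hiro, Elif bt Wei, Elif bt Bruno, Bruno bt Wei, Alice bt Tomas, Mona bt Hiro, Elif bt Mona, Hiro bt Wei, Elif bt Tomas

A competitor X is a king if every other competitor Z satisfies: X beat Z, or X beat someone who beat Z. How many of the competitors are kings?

1

Hiro cannot reach Elif, Mona in two steps.
Elif reaches everyone (king).
Bruno cannot reach Hiro, Elif, Mona in two steps.
Tomas cannot reach Hiro, Elif, Bruno, Alice, Wei, Mona in two steps.
Alice cannot reach Hiro, Elif, Bruno, Mona in two steps.
Wei cannot reach Hiro, Elif, Bruno, Alice, Mona in two steps.
Mona cannot reach Elif in two steps.
Kings: Elif — 1.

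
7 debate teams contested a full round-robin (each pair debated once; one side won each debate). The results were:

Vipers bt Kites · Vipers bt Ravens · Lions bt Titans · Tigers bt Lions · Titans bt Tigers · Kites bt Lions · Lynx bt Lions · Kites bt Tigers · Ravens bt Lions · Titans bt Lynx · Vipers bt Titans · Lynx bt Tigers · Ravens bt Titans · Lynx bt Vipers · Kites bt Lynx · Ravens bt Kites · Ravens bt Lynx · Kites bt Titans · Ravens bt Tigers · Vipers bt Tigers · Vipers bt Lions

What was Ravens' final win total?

5

Ravens' results: beat Kites, Lynx, Tigers, Titans, Lions; lost to Vipers.
That is 5 wins.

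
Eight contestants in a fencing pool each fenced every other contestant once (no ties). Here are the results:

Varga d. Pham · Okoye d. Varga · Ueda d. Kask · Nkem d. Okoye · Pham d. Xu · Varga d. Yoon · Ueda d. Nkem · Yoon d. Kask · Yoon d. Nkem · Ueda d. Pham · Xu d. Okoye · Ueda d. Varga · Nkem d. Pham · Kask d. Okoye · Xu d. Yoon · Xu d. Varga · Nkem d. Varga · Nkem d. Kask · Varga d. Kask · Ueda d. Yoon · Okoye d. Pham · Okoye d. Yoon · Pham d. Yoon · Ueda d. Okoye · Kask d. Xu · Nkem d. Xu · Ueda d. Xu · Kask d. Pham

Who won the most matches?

Ueda

Win totals: Nkem 5, Yoon 2, Kask 3, Ueda 7, Okoye 3, Pham 2, Varga 3, Xu 3.
Ueda leads with 7 wins (next highest: 5).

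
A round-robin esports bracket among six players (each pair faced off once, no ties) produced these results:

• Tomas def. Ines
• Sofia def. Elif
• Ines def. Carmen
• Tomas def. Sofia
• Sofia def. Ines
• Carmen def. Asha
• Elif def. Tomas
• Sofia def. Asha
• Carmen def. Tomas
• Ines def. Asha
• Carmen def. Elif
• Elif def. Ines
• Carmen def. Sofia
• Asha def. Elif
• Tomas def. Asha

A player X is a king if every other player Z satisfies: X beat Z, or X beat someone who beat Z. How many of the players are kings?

Asha cannot reach Carmen, Sofia in two steps.
Carmen reaches everyone (king).
Tomas reaches everyone (king).
Sofia reaches everyone (king).
Ines reaches everyone (king).
Elif reaches everyone (king).
Kings: Carmen, Tomas, Sofia, Ines, Elif — 5.

5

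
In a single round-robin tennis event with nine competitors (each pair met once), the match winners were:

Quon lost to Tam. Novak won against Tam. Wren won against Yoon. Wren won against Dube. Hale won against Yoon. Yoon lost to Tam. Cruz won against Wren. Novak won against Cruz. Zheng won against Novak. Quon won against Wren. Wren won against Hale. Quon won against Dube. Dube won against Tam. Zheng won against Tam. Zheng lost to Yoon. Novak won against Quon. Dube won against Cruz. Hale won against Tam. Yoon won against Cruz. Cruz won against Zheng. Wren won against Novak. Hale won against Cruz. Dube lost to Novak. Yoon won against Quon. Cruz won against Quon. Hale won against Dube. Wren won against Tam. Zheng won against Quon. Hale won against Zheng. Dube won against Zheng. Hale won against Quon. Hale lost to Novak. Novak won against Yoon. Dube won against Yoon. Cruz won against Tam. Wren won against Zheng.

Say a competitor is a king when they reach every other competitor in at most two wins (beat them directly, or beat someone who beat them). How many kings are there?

Quon reaches everyone (king).
Tam cannot reach Hale, Novak in two steps.
Zheng reaches everyone (king).
Hale reaches everyone (king).
Cruz reaches everyone (king).
Novak reaches everyone (king).
Dube cannot reach Hale in two steps.
Wren reaches everyone (king).
Yoon cannot reach Hale in two steps.
Kings: Quon, Zheng, Hale, Cruz, Novak, Wren — 6.

6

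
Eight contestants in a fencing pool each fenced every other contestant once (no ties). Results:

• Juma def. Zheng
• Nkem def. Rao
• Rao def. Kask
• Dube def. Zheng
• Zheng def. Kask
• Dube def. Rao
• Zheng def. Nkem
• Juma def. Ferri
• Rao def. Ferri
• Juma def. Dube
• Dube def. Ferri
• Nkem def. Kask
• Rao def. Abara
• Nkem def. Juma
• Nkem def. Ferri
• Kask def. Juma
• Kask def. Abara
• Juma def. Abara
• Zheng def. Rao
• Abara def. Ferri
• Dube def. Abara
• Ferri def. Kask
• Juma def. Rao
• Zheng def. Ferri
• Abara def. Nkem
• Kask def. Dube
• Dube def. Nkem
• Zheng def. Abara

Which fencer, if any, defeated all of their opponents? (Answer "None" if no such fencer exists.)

None

Highest win total is Zheng with 5 (out of 7 possible).
Zheng lost to Juma, Dube, so no fencer went undefeated.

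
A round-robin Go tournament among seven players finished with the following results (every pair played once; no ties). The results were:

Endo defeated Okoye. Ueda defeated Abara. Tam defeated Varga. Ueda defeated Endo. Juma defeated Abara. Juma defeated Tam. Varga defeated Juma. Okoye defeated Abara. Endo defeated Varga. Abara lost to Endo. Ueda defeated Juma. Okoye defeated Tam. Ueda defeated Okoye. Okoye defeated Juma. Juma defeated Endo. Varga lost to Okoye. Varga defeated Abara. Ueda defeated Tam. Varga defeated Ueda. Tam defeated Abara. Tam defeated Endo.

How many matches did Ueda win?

Ueda's results: beat Endo, Abara, Juma, Okoye, Tam; lost to Varga.
That is 5 wins.

5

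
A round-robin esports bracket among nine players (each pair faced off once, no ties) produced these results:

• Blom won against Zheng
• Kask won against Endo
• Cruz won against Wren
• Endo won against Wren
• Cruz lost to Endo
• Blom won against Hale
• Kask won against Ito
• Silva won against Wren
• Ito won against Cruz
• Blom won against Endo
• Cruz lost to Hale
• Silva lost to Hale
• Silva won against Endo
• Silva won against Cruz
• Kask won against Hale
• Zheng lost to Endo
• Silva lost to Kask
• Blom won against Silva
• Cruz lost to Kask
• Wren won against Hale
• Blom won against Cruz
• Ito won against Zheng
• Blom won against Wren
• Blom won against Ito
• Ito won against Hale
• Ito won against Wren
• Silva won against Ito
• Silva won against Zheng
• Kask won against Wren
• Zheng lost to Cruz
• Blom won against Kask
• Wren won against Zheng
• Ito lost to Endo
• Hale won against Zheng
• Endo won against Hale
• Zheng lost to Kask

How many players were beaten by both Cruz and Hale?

1

Cruz beat: Zheng, Wren.
Hale beat: Silva, Cruz, Zheng.
Both beat: Zheng — 1.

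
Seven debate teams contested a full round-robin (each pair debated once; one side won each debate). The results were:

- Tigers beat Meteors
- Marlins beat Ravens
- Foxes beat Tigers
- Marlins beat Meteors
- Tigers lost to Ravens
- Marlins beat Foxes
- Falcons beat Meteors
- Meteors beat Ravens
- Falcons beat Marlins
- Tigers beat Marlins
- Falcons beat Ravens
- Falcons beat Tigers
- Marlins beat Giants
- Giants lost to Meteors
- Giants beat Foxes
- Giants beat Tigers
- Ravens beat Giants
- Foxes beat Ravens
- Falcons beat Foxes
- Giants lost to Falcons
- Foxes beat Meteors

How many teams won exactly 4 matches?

1

Win totals: Foxes 3, Tigers 2, Ravens 2, Marlins 4, Meteors 2, Giants 2, Falcons 6.
Exactly 4: Marlins — 1 team.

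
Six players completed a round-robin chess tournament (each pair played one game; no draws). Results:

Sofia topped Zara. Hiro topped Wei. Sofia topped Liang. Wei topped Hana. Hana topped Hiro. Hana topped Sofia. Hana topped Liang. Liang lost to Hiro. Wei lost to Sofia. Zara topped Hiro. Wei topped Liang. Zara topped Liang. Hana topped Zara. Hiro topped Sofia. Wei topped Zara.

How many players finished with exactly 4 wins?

1

Win totals: Sofia 3, Zara 2, Hiro 3, Liang 0, Wei 3, Hana 4.
Exactly 4: Hana — 1 player.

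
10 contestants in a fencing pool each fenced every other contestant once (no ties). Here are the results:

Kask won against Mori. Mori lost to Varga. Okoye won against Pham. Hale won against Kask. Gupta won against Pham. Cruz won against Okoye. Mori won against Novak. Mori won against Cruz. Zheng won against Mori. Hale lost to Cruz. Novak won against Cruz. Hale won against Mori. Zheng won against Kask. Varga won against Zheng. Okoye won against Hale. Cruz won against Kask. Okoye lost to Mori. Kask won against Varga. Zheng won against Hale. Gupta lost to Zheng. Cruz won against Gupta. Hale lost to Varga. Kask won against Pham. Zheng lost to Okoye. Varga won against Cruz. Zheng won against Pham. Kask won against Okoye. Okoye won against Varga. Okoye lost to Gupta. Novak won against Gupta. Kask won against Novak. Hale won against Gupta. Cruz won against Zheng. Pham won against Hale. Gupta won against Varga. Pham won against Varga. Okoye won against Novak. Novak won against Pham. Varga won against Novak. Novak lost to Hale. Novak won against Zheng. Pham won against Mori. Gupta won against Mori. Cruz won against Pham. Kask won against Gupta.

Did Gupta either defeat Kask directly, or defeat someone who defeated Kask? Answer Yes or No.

No

Gupta did not beat Kask directly.
Gupta beat Varga, Mori, Pham, Okoye, but each of them lost to Kask. No two-step path.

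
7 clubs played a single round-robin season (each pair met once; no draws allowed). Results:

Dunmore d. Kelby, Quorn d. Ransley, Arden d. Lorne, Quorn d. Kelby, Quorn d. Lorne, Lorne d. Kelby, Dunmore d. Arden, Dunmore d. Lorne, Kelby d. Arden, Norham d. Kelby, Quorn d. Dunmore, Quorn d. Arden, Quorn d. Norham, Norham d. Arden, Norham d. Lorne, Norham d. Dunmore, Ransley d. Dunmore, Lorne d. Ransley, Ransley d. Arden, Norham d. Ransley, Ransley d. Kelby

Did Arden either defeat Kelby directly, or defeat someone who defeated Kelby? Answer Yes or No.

Yes

Arden did not beat Kelby directly.
Arden beat Lorne. Of those, Lorne beat Kelby.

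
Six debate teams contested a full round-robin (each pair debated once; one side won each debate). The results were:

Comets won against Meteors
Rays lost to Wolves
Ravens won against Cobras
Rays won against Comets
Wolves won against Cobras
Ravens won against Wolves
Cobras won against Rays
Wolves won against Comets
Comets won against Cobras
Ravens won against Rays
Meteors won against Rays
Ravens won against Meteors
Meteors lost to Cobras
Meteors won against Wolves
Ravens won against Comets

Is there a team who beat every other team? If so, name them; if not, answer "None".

Ravens has 5 wins out of 5 opponents — a perfect record.

Ravens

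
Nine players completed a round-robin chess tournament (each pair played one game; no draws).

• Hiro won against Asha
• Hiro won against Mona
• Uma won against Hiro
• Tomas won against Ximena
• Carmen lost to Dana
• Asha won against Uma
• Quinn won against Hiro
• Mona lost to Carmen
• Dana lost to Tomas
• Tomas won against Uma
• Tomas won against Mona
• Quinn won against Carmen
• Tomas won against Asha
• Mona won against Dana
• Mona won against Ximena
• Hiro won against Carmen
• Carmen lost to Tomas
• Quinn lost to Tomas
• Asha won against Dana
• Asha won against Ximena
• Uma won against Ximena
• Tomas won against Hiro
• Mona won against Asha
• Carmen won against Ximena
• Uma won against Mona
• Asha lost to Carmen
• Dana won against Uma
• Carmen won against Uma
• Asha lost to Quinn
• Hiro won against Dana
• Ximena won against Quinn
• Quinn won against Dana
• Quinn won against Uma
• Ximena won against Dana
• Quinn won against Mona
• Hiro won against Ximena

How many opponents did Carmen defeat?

4

Carmen's results: beat Asha, Mona, Ximena, Uma; lost to Quinn, Hiro, Tomas, Dana.
That is 4 wins.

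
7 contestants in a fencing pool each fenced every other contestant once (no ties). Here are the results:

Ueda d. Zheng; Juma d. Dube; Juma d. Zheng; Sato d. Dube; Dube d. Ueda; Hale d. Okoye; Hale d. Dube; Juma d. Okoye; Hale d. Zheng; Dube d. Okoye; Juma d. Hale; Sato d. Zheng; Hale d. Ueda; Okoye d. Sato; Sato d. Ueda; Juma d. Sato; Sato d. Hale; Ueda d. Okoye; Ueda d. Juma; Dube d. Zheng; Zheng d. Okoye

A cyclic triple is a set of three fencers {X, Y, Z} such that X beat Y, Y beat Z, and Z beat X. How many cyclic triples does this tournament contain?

Win totals: Zheng 1, Juma 5, Hale 4, Sato 4, Okoye 1, Dube 3, Ueda 3.
A fencer with w wins dominates both others in C(w,2) triples; summing gives 0 + 10 + 6 + 6 + 0 + 3 + 3 = 28 transitive triples.
Total triples C(7,3) = 35, so cyclic triples = 35 − 28 = 7.

7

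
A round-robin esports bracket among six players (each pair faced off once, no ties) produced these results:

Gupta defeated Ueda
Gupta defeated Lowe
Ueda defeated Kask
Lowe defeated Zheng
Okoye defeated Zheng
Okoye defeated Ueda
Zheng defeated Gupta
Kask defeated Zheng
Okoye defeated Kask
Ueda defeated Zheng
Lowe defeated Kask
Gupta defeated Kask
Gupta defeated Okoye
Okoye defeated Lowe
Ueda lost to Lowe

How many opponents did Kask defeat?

1

Kask's results: beat Zheng; lost to Okoye, Lowe, Ueda, Gupta.
That is 1 win.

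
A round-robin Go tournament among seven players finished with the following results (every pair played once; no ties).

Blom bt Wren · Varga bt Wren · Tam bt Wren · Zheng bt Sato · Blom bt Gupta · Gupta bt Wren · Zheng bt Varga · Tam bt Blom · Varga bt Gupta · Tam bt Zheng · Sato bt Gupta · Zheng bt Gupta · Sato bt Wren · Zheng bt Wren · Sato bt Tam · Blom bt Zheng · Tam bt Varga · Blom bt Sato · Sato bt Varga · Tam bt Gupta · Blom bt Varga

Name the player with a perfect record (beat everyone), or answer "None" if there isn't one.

Highest win total is Tam with 5 (out of 6 possible).
Tam lost to Sato, so no player went undefeated.

None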